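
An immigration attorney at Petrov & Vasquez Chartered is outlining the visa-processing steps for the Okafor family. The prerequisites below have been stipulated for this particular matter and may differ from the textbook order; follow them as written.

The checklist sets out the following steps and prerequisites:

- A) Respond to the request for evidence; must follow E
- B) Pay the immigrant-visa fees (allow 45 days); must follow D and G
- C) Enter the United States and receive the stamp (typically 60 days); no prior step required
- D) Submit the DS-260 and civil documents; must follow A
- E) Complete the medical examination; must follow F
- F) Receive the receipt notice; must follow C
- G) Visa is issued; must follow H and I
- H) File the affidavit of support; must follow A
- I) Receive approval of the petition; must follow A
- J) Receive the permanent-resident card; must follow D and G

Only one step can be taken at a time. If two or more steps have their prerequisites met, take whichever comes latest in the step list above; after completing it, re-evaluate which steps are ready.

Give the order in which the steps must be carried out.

C is the only step with nothing outstanding, so it goes first.
F needed C, now all done → F.
Next only E has its prerequisites met → E.
A needed E, now all done → A.
Ready: I, H and D. I is listed later → I.
Now H and D have their prerequisites met. H is listed later, so H next.
G now also ready, so the ready set is {G, D}; G is listed later → G.
D needed A, now all done → D.
Now J and B have their prerequisites met. J is listed later, so J next.
Next only B has its prerequisites met → B.

C, F, E, A, I, H, G, D, J, B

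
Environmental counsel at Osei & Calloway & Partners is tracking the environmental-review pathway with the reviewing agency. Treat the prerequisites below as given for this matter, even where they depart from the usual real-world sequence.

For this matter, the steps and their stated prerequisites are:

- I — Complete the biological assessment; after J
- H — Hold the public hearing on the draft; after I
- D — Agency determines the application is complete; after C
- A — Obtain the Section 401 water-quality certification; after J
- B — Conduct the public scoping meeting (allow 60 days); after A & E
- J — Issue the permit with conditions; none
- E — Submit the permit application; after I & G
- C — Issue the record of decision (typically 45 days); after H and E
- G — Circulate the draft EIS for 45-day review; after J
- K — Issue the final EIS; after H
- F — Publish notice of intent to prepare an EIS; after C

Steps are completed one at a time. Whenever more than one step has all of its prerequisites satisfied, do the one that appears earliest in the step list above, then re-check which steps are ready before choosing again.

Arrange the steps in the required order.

Only J has no prerequisites, so it is first.
Ready: I, A and G. I is listed earlier → I.
H now also ready, so the ready set is {H, A, G}; H is listed earlier → H.
Now A, G and K have their prerequisites met. A is listed earlier, so A next.
G and K are both available; G is listed earlier → G.
Now E and K have their prerequisites met. E is listed earlier, so E next.
Now B, C and K have their prerequisites met. B is listed earlier, so B next.
Now C and K have their prerequisites met. C is listed earlier, so C next.
D and F now also ready, so the ready set is {D, K, F}; D is listed earlier → D.
Now K and F have their prerequisites met. K is listed earlier, so K next.
F is the only step now ready → F.

J → I → H → A → G → E → B → C → D → K → F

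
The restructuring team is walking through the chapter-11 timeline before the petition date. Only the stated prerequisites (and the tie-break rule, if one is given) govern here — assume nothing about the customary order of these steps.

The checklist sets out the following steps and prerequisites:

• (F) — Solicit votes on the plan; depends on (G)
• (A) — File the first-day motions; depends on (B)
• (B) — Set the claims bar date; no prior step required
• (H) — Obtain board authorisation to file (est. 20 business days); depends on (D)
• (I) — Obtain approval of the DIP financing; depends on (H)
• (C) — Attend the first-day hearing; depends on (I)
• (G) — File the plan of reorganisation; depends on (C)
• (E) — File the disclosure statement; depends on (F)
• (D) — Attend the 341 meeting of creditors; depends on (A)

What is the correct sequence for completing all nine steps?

(B), (A), (D), (H), (I), (C), (G), (F), (E)

(B) has no prerequisites → (B) first.
Next only (A) has its prerequisites met → (A).
(D) is the only step now ready → (D).
(H) is the only step now ready → (H).
(I) needed (H), now all done → (I).
(C) is the only step now ready → (C).
Next only (G) has its prerequisites met → (G).
(F) needed (G), now all done → (F).
(E) needed (F), now all done → (E).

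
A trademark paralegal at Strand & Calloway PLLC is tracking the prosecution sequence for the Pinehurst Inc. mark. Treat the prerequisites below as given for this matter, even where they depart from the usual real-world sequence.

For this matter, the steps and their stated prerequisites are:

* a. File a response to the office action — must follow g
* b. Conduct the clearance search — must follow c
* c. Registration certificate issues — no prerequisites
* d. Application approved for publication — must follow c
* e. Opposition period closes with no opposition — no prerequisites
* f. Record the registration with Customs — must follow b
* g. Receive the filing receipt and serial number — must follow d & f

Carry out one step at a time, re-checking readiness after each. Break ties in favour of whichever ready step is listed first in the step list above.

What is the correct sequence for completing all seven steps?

c b d e f g a

c and e have no prerequisites; c is listed earlier, so c is first.
Ready: b, d and e. b is listed earlier → b.
Ready: d, e and f. d is listed earlier → d.
Now e and f have their prerequisites met. e is listed earlier, so e next.
Next only f has its prerequisites met → f.
g is the only step now ready → g.
Next only a has its prerequisites met → a.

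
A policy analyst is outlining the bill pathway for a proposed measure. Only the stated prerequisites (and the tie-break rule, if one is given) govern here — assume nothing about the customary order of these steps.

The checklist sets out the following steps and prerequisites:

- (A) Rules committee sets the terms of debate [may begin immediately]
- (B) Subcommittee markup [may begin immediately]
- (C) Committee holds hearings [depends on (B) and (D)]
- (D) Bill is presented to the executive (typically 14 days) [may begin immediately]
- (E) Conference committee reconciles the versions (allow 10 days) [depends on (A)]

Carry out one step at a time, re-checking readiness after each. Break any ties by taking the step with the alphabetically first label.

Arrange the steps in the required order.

(A), (B) and (D) have no prerequisites; (A) has the earlier label, so (A) is first.
(E) now also ready, so the ready set is {(B), (D), (E)}; (B) has the earlier label → (B).
Now (D) and (E) have their prerequisites met. (D) has the earlier label, so (D) next.
(C) now also ready, so the ready set is {(C), (E)}; (C) has the earlier label → (C).
(E) needed (A), now all done → (E).

(A), (B), (D), (C), (E)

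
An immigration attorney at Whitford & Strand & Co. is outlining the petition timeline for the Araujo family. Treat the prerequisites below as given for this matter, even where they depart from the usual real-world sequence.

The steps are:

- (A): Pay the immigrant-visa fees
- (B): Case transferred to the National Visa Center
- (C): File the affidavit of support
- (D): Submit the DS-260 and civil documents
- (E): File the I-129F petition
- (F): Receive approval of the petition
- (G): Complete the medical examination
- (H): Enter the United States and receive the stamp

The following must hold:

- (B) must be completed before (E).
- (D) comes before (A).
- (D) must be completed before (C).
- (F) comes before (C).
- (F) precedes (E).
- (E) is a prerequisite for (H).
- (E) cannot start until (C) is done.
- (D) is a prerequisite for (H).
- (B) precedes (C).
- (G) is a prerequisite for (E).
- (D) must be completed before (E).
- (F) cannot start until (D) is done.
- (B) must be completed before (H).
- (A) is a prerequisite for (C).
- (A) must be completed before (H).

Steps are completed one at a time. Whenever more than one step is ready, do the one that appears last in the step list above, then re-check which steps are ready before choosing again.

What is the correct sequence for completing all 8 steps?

(G), (D), (F), (B), (A), (C), (E), (H)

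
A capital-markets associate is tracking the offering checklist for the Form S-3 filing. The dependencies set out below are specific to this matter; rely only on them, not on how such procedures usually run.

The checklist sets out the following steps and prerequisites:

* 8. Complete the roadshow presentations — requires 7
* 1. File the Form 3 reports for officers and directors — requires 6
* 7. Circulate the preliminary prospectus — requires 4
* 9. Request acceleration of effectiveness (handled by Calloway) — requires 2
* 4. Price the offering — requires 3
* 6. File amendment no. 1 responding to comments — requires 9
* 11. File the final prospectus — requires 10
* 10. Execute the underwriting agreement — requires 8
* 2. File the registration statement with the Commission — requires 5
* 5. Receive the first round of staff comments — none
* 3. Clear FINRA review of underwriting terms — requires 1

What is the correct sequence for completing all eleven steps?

5, 2, 9, 6, 1, 3, 4, 7, 8, 10, 11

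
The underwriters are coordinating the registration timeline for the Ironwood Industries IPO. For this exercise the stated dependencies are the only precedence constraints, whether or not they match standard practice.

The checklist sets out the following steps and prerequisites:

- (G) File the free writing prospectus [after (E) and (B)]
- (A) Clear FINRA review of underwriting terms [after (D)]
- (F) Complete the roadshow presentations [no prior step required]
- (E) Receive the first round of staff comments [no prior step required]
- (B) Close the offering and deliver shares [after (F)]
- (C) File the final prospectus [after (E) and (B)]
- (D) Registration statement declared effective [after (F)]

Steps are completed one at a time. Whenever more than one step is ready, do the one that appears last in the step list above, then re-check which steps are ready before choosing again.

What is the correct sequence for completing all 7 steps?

(E), (F), (D), (B), (C), (A), (G)

Nothing is required for (E) and (F). (E) is listed later → (E) first.
(F) is the only step now ready → (F).
Ready: (D) and (B). (D) is listed later → (D).
Ready: (B) and (A). (B) is listed later → (B).
Ready: (C), (A) and (G). (C) is listed later → (C).
Now (A) and (G) have their prerequisites met. (A) is listed later, so (A) next.
Next only (G) has its prerequisites met → (G).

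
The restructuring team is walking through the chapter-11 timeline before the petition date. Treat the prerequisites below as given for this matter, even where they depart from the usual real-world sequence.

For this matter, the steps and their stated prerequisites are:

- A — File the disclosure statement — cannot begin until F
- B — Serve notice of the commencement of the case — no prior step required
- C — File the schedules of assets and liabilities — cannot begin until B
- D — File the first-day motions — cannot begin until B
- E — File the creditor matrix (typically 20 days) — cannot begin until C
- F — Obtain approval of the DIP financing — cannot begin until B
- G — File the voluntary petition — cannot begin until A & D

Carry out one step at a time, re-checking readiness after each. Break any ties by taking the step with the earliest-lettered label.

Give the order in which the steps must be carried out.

B C D E F A G

B is the only step with nothing outstanding, so it goes first.
C, D and F are all available; C has the earlier label → C.
E now also ready, so the ready set is {D, E, F}; D has the earlier label → D.
Ready: E and F. E has the earlier label → E.
F needed B, now all done → F.
A needed F, now all done → A.
Next only G has its prerequisites met → G.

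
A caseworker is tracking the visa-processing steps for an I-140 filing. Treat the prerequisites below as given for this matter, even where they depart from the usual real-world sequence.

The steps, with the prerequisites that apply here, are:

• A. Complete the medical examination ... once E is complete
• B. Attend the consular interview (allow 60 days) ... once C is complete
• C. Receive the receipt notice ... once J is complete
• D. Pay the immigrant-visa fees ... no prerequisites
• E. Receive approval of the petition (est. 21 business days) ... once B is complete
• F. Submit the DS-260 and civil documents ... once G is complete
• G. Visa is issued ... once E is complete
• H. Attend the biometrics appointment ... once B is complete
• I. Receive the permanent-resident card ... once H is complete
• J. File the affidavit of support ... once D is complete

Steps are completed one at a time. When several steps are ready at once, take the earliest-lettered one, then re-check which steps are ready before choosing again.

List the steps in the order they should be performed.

D, J, C, B, E, A, G, F, H, I

D is the only step with nothing outstanding, so it goes first.
J needed D, now all done → J.
That leaves C as the only ready step → C.
That leaves B as the only ready step → B.
Ready: E and H. E has the earlier label → E.
A and G now also ready, so the ready set is {A, G, H}; A has the earlier label → A.
Ready: G and H. G has the earlier label → G.
Ready: F and H. F has the earlier label → F.
H needed B, now all done → H.
Next only I has its prerequisites met → I.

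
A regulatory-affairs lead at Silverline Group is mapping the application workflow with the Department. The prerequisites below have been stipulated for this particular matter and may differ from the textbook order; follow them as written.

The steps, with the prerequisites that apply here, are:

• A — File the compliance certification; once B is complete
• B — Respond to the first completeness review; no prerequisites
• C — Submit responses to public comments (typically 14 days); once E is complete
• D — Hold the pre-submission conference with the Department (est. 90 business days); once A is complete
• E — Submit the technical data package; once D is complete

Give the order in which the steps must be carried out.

B, A, D, E, C

Only B has no prerequisites, so it is first.
That leaves A as the only ready step → A.
That leaves D as the only ready step → D.
Next only E has its prerequisites met → E.
C needed E, now all done → C.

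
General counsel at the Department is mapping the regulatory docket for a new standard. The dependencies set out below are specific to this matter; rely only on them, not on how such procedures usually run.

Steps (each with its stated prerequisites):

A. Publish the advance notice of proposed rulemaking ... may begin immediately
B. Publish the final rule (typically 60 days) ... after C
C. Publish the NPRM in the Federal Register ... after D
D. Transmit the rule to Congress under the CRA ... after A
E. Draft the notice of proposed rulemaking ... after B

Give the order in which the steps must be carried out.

A is the only step with nothing outstanding, so it goes first.
That leaves D as the only ready step → D.
C needed D, now all done → C.
B needed C, now all done → B.
E is the only step now ready → E.

A, D, C, B, E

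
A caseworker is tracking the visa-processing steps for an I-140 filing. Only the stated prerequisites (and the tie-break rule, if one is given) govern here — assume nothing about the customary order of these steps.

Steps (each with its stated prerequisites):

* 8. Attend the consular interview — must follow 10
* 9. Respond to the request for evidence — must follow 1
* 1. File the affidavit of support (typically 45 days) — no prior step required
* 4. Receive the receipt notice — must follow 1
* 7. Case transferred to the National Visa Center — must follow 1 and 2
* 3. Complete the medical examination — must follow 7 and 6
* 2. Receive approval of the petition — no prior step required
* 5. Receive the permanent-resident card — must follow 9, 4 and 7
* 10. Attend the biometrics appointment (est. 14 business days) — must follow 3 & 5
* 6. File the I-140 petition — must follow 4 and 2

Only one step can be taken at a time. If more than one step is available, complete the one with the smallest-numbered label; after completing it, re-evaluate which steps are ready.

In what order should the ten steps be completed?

1 → 2 → 4 → 6 → 7 → 3 → 9 → 5 → 10 → 8

Nothing is required for 1 and 2. 1 has the earlier label → 1 first.
4 and 9 now also ready, so the ready set is {2, 4, 9}; 2 has the earlier label → 2.
4, 7 and 9 are all available; 4 has the earlier label → 4.
6, 7 and 9 are all available; 6 has the earlier label → 6.
7 and 9 are both available; 7 has the earlier label → 7.
3 now also ready, so the ready set is {3, 9}; 3 has the earlier label → 3.
Next only 9 has its prerequisites met → 9.
5 needed 4, 7 and 9, now all done → 5.
10 is the only step now ready → 10.
8 is the only step now ready → 8.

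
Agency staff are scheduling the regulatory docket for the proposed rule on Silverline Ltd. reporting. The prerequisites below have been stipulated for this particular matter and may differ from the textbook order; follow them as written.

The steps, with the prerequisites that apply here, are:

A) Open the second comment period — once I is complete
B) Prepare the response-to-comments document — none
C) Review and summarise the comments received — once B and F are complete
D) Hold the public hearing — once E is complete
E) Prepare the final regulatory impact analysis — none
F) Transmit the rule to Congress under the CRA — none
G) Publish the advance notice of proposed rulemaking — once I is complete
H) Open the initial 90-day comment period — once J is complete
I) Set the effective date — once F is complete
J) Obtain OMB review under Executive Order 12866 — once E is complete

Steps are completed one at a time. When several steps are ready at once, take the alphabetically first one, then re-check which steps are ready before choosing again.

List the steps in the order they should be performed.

B → E → D → F → C → I → A → G → J → H

Nothing is required for B, E and F. B has the earlier label → B first.
Ready: E and F. E has the earlier label → E.
D and J now also ready, so the ready set is {D, F, J}; D has the earlier label → D.
F and J are both available; F has the earlier label → F.
C and I now also ready, so the ready set is {C, I, J}; C has the earlier label → C.
I and J are both available; I has the earlier label → I.
Ready: A, G and J. A has the earlier label → A.
G and J are both available; G has the earlier label → G.
J is the only step now ready → J.
H needed J, now all done → H.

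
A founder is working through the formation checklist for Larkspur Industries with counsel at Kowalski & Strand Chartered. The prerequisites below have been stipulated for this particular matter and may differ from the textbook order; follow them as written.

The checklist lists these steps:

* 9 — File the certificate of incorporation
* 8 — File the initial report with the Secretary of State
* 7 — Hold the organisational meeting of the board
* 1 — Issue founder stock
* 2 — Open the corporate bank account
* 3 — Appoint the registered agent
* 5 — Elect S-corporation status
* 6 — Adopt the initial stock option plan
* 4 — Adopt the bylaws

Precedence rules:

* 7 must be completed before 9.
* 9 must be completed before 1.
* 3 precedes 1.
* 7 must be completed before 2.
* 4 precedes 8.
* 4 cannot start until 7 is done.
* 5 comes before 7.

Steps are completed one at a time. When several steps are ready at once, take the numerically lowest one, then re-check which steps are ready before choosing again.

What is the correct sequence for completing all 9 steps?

Nothing is required for 3, 5 and 6. 3 has the earlier label → 3 first.
Ready: 5 and 6. 5 has the earlier label → 5.
7 now also ready, so the ready set is {6, 7}; 6 has the earlier label → 6.
That leaves 7 as the only ready step → 7.
Now 2, 4 and 9 have their prerequisites met. 2 has the earlier label, so 2 next.
4 and 9 are both available; 4 has the earlier label → 4.
8 now also ready, so the ready set is {8, 9}; 8 has the earlier label → 8.
Next only 9 has its prerequisites met → 9.
Next only 1 has its prerequisites met → 1.

3 → 5 → 6 → 7 → 2 → 4 → 8 → 9 → 1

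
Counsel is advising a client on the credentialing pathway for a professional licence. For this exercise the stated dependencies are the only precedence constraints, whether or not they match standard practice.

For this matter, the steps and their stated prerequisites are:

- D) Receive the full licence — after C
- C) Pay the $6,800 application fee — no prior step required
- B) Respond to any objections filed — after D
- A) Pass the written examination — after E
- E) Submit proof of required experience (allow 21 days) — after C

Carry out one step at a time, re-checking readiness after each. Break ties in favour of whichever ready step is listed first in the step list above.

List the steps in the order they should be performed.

C D B E A

Only C has no prerequisites, so it is first.
D and E are both available; D is listed earlier → D.
Now B and E have their prerequisites met. B is listed earlier, so B next.
Next only E has its prerequisites met → E.
That leaves A as the only ready step → A.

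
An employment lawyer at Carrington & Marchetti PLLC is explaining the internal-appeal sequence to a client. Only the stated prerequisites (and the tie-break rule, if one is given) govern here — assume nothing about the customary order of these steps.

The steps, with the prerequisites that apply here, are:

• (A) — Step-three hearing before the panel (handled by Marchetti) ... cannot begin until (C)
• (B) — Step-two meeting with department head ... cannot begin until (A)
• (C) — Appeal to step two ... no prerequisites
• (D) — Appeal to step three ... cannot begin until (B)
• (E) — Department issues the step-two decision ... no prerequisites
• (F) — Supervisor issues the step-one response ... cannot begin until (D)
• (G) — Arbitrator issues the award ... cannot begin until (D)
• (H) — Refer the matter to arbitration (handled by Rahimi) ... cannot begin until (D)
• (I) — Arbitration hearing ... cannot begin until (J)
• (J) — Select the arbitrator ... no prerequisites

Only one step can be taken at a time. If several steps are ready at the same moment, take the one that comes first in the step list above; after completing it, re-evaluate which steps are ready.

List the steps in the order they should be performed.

(C) → (A) → (B) → (D) → (E) → (F) → (G) → (H) → (J) → (I)

(C), (E) and (J) have no prerequisites; (C) is listed earlier, so (C) is first.
(A) now also ready, so the ready set is {(A), (E), (J)}; (A) is listed earlier → (A).
(B) now also ready, so the ready set is {(B), (E), (J)}; (B) is listed earlier → (B).
(D) now also ready, so the ready set is {(D), (E), (J)}; (D) is listed earlier → (D).
Ready: (E), (F), (G), (H) and (J). (E) is listed earlier → (E).
(F), (G), (H) and (J) are all available; (F) is listed earlier → (F).
(G), (H) and (J) are all available; (G) is listed earlier → (G).
Now (H) and (J) have their prerequisites met. (H) is listed earlier, so (H) next.
Next only (J) has its prerequisites met → (J).
(I) needed (J), now all done → (I).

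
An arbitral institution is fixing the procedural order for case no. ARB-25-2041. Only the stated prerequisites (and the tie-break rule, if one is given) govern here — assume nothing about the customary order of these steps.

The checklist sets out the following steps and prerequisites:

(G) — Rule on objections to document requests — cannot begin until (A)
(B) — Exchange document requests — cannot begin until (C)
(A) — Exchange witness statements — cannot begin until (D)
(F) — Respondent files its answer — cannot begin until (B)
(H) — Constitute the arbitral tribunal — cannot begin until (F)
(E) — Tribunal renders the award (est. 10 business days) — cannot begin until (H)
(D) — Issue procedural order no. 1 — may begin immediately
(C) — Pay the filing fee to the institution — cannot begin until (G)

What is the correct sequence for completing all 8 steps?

(D), (A), (G), (C), (B), (F), (H), (E)

Only (D) has no prerequisites, so it is first.
That leaves (A) as the only ready step → (A).
Next only (G) has its prerequisites met → (G).
(C) needed (G), now all done → (C).
That leaves (B) as the only ready step → (B).
(F) needed (B), now all done → (F).
That leaves (H) as the only ready step → (H).
Next only (E) has its prerequisites met → (E).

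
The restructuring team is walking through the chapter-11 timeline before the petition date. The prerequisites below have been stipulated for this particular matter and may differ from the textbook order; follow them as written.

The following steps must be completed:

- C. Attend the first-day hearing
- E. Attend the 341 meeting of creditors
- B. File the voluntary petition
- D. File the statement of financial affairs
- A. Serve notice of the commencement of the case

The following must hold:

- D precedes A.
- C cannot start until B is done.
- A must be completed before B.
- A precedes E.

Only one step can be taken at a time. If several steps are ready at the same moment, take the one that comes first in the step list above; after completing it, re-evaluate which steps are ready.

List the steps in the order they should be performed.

D → A → E → B → C

D has no prerequisites → D first.
Next only A has its prerequisites met → A.
Ready: E and B. E is listed earlier → E.
Next only B has its prerequisites met → B.
C needed B, now all done → C.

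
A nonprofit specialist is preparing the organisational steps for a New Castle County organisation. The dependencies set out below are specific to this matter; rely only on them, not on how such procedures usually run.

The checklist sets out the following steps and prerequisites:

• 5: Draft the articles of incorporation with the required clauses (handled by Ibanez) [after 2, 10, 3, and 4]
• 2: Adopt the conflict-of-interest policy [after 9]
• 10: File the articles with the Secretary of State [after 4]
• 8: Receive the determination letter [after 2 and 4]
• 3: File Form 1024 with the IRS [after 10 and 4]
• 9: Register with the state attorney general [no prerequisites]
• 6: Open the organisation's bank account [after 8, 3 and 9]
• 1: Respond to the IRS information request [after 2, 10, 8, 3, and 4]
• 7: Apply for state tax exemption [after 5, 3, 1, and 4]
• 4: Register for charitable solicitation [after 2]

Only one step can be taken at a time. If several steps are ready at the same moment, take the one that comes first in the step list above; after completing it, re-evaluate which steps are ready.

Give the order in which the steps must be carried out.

Only 9 has no prerequisites, so it is first.
That leaves 2 as the only ready step → 2.
4 needed 2, now all done → 4.
Ready: 10 and 8. 10 is listed earlier → 10.
Ready: 8 and 3. 8 is listed earlier → 8.
3 needed 10 and 4, now all done → 3.
5, 6 and 1 are all available; 5 is listed earlier → 5.
6 and 1 are both available; 6 is listed earlier → 6.
1 needed 2, 10, 8, 3 and 4, now all done → 1.
7 is the only step now ready → 7.

9, 2, 4, 10, 8, 3, 5, 6, 1, 7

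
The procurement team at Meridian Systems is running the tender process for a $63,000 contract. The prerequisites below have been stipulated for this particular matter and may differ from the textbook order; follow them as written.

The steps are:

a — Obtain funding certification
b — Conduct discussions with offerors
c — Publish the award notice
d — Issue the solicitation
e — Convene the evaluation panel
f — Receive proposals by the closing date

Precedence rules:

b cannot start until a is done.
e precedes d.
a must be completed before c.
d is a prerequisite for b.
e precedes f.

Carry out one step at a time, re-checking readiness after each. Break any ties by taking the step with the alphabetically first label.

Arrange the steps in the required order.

a → c → e → d → b → f

Nothing is required for a and e. a has the earlier label → a first.
Ready: c and e. c has the earlier label → c.
Next only e has its prerequisites met → e.
Now d and f have their prerequisites met. d has the earlier label, so d next.
b and f are both available; b has the earlier label → b.
f needed e, now all done → f.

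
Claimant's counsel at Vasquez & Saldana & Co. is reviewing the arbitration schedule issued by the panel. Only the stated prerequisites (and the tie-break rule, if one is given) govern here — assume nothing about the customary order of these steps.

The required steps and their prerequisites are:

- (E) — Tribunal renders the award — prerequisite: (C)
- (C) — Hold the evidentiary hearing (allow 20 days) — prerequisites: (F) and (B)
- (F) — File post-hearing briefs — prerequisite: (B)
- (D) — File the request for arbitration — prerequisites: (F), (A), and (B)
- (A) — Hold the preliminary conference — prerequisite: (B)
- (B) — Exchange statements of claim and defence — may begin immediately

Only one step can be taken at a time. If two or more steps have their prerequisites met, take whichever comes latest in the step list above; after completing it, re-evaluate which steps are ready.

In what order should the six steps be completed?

(B) → (A) → (F) → (D) → (C) → (E)

Only (B) has no prerequisites, so it is first.
Ready: (A) and (F). (A) is listed later → (A).
(F) needed (B), now all done → (F).
Ready: (D) and (C). (D) is listed later → (D).
That leaves (C) as the only ready step → (C).
Next only (E) has its prerequisites met → (E).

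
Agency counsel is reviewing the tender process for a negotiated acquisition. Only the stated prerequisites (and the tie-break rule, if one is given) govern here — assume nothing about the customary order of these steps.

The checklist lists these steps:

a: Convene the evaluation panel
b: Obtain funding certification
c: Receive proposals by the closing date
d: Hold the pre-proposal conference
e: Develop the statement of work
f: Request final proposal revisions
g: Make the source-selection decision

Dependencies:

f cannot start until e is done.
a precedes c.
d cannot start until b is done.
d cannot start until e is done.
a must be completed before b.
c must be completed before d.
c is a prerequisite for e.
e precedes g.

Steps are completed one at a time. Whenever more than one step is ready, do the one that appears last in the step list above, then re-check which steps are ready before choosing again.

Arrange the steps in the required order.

a → c → e → g → f → b → d

a is the only step with nothing outstanding, so it goes first.
Now c and b have their prerequisites met. c is listed later, so c next.
Now e and b have their prerequisites met. e is listed later, so e next.
g and f now also ready, so the ready set is {g, f, b}; g is listed later → g.
f and b are both available; f is listed later → f.
Next only b has its prerequisites met → b.
d needed e, c and b, now all done → d.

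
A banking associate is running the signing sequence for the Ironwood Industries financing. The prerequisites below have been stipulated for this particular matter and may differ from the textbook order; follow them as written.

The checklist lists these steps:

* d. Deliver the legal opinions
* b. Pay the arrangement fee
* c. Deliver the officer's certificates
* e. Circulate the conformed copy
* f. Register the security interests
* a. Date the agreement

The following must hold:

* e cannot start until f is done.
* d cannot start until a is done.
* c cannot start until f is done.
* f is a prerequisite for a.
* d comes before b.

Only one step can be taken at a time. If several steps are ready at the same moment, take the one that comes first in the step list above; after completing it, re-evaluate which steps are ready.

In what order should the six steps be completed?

f c e a d b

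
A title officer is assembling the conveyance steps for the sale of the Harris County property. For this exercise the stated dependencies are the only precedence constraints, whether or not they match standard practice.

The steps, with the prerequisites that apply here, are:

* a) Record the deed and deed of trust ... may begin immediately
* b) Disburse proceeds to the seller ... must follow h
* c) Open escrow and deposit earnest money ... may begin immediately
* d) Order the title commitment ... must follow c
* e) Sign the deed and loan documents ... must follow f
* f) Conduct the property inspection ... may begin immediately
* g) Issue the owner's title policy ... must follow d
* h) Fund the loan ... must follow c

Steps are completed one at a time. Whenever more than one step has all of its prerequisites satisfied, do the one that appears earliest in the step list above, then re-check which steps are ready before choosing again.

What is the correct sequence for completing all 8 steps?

a, c, d, f, e, g, h, b

a, c and f have no prerequisites; a is listed earlier, so a is first.
Ready: c and f. c is listed earlier → c.
d, f and h are all available; d is listed earlier → d.
f, g and h are all available; f is listed earlier → f.
Ready: e, g and h. e is listed earlier → e.
g and h are both available; g is listed earlier → g.
Next only h has its prerequisites met → h.
b is the only step now ready → b.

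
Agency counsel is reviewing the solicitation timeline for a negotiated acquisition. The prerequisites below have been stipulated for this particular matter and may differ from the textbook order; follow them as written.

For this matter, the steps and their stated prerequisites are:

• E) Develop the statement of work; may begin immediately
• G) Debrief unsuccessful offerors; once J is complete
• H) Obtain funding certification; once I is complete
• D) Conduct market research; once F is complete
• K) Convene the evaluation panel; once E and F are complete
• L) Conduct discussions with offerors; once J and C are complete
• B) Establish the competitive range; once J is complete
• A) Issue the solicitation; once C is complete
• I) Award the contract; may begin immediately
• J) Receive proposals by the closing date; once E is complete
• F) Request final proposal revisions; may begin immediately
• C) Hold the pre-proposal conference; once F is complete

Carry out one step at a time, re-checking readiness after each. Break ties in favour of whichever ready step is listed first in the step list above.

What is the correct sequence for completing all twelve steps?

Nothing is required for E, I and F. E is listed earlier → E first.
Ready: I, J and F. I is listed earlier → I.
Now H, J and F have their prerequisites met. H is listed earlier, so H next.
J and F are both available; J is listed earlier → J.
G and B now also ready, so the ready set is {G, B, F}; G is listed earlier → G.
B and F are both available; B is listed earlier → B.
That leaves F as the only ready step → F.
Now D, K and C have their prerequisites met. D is listed earlier, so D next.
Now K and C have their prerequisites met. K is listed earlier, so K next.
Next only C has its prerequisites met → C.
Now L and A have their prerequisites met. L is listed earlier, so L next.
Next only A has its prerequisites met → A.

E, I, H, J, G, B, F, D, K, C, L, A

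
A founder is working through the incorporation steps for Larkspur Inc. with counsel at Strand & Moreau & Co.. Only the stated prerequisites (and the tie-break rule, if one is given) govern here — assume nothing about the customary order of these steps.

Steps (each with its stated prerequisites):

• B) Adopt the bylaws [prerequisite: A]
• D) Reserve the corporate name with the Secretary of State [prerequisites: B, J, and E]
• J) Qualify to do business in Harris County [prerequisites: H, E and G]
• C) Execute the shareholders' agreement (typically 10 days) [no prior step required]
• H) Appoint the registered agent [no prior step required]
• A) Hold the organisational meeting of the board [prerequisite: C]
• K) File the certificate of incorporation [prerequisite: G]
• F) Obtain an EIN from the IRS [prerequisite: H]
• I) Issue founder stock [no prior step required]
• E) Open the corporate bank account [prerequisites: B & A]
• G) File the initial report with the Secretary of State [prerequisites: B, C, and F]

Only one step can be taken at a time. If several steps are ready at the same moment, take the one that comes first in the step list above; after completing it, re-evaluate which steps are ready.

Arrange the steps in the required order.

C, H and I have no prerequisites; C is listed earlier, so C is first.
A now also ready, so the ready set is {H, A, I}; H is listed earlier → H.
Now A, F and I have their prerequisites met. A is listed earlier, so A next.
Now B, F and I have their prerequisites met. B is listed earlier, so B next.
Ready: F, I and E. F is listed earlier → F.
Ready: I, E and G. I is listed earlier → I.
Now E and G have their prerequisites met. E is listed earlier, so E next.
Next only G has its prerequisites met → G.
Ready: J and K. J is listed earlier → J.
D now also ready, so the ready set is {D, K}; D is listed earlier → D.
Next only K has its prerequisites met → K.

C, H, A, B, F, I, E, G, J, D, K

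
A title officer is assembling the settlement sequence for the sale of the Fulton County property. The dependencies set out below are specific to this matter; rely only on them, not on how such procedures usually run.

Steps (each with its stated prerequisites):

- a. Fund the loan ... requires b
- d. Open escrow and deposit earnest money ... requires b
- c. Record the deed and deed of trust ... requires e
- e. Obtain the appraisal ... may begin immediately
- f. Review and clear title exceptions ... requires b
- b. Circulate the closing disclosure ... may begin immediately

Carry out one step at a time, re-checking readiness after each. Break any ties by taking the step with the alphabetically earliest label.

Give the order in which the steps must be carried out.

b, a, d, e, c, f

b and e have no prerequisites; b has the earlier label, so b is first.
a, d and f now also ready, so the ready set is {a, d, e, f}; a has the earlier label → a.
Now d, e and f have their prerequisites met. d has the earlier label, so d next.
Ready: e and f. e has the earlier label → e.
Ready: c and f. c has the earlier label → c.
That leaves f as the only ready step → f.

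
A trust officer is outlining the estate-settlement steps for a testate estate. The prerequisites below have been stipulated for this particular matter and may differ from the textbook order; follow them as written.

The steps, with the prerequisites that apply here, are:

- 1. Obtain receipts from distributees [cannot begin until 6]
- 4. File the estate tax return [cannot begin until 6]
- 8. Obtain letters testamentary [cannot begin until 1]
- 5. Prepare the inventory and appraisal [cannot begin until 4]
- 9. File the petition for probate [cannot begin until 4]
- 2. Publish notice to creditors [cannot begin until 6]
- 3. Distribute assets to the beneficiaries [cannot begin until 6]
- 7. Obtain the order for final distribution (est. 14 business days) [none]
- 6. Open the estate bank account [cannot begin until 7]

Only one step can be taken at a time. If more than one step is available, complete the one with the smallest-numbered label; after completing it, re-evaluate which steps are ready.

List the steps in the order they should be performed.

Only 7 has no prerequisites, so it is first.
6 needed 7, now all done → 6.
Now 1, 2, 3 and 4 have their prerequisites met. 1 has the earlier label, so 1 next.
8 now also ready, so the ready set is {2, 3, 4, 8}; 2 has the earlier label → 2.
Now 3, 4 and 8 have their prerequisites met. 3 has the earlier label, so 3 next.
Now 4 and 8 have their prerequisites met. 4 has the earlier label, so 4 next.
5 and 9 now also ready, so the ready set is {5, 8, 9}; 5 has the earlier label → 5.
8 and 9 are both available; 8 has the earlier label → 8.
9 is the only step now ready → 9.

7 → 6 → 1 → 2 → 3 → 4 → 5 → 8 → 9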